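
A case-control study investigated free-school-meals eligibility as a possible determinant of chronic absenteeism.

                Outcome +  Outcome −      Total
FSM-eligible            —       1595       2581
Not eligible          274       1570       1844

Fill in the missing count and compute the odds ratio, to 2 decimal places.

The missing cell is in the exposed row: 2581 − 1595 = 986.
So a = 986, b = 1595, c = 274, d = 1570.
OR = (a·d)/(b·c) = (986 × 1570) / (1595 × 274) = 1548020 / 437030 = 3.54214

3.54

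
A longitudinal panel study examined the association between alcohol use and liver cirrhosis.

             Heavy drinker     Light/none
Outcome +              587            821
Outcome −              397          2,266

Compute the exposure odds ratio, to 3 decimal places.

Reading the table with exposure as columns: a = 587 (Heavy drinker, case), b = 397 (Heavy drinker, non-case), c = 821 (Light/none, case), d = 2266.
OR = (a·d)/(b·c) = (587 × 2266) / (397 × 821) = 1330142 / 325937 = 4.08098
The odds of liver cirrhosis are about 4.08 times as high in the heavy drinker group.

4.081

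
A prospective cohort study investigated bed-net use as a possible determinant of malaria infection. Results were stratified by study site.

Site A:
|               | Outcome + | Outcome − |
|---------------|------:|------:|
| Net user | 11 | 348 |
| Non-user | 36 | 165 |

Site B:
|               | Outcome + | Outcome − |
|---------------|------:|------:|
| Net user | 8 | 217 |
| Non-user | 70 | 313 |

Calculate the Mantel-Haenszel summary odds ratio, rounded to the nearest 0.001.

OR_MH = Σ(aᵢdᵢ/nᵢ) / Σ(bᵢcᵢ/nᵢ), where nᵢ is the stratum total.
Stratum 1 (Site A): n = 560; a·d/n = 11·165/560 = 3.2411; b·c/n = 348·36/560 = 22.3714
Stratum 2 (Site B): n = 608; a·d/n = 8·313/608 = 4.1184; b·c/n = 217·70/608 = 24.9836
OR_MH = (3.2411 + 4.1184) / (22.3714 + 24.9836) = 7.3595 / 47.3550 = 0.15541

0.155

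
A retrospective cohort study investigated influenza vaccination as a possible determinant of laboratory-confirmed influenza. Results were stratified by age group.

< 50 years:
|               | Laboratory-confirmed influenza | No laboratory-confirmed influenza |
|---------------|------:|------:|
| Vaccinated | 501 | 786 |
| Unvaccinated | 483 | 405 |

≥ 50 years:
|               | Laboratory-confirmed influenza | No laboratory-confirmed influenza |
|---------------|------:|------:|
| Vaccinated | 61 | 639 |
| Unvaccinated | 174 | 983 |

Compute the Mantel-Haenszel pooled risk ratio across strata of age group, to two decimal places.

RR_MH = Σ(aᵢ·n₀ᵢ/nᵢ) / Σ(cᵢ·n₁ᵢ/nᵢ), with n₁ᵢ = aᵢ+bᵢ (exposed), n₀ᵢ = cᵢ+dᵢ (unexposed), nᵢ = n₁ᵢ+n₀ᵢ.
Stratum 1 (< 50 years): n₁ = 1287, n₀ = 888, n = 2175; a·n₀/n = 501·888/2175 = 204.5462; c·n₁/n = 483·1287/2175 = 285.8028
Stratum 2 (≥ 50 years): n₁ = 700, n₀ = 1157, n = 1857; a·n₀/n = 61·1157/1857 = 38.0059; c·n₁/n = 174·700/1857 = 65.5897
RR_MH = (204.5462 + 38.0059) / (285.8028 + 65.5897) = 242.5521 / 351.3924 = 0.69026

0.69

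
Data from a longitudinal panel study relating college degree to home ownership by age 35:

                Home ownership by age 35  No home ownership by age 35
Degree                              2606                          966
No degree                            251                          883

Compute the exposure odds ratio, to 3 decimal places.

9.490

Cells: a = 2606, b = 966, c = 251, d = 883.
OR = (a·d)/(b·c) = (2606 × 883) / (966 × 251) = 2301098 / 242466 = 9.49039
The odds of home ownership by age 35 are about 9.49 times as high in the degree group.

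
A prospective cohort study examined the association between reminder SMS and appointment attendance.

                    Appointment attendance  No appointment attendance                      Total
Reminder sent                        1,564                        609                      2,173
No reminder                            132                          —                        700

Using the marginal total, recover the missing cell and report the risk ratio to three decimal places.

3.817

The missing cell is in the unexposed row: 700 − 132 = 568.
So a = 1564, b = 609, c = 132, d = 568.
RR = [a/(a+b)] / [c/(c+d)] = (1564/2173) / (132/700) = 0.71974/0.18857 = 3.81682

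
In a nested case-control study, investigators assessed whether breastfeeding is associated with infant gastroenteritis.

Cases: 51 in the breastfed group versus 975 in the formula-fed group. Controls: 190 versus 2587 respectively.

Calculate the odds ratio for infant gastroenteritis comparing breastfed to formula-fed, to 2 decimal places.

0.71

From the description: a = 51, b = 190, c = 975, d = 2587.
OR = (a·d)/(b·c) = (51 × 2587) / (190 × 975) = 131937 / 185250 = 0.71221
Exposure is associated with lower odds of infant gastroenteritis (OR = 0.71 < 1).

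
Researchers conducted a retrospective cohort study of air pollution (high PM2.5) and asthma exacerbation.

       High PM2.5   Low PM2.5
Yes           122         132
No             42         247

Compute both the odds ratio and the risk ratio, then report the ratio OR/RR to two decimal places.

2.54

Reading the table with exposure as columns: a = 122 (High PM2.5, case), b = 42 (High PM2.5, non-case), c = 132 (Low PM2.5, case), d = 247.
OR = (122·247)/(42·132) = 30134/5544 = 5.43543
Risk in exposed = 122/164 = 0.74390; risk in unexposed = 132/379 = 0.34828; RR = 2.13590
OR/RR = 5.43543 / 2.13590 = 2.54479
The outcome is not rare, so the OR lies further from 1 than the RR.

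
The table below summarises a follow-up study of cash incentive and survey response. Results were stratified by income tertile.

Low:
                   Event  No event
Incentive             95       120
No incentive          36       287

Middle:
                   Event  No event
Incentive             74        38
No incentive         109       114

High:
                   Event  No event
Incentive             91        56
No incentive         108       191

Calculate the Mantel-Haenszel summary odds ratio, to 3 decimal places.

OR_MH = Σ(aᵢdᵢ/nᵢ) / Σ(bᵢcᵢ/nᵢ), where nᵢ is the stratum total.
Stratum 1 (Low): n = 538; a·d/n = 95·287/538 = 50.6784; b·c/n = 120·36/538 = 8.0297
Stratum 2 (Middle): n = 335; a·d/n = 74·114/335 = 25.1821; b·c/n = 38·109/335 = 12.3642
Stratum 3 (High): n = 446; a·d/n = 91·191/446 = 38.9709; b·c/n = 56·108/446 = 13.5605
OR_MH = (50.6784 + 25.1821 + 38.9709) / (8.0297 + 12.3642 + 13.5605) = 114.8314 / 33.9545 = 3.38192

3.382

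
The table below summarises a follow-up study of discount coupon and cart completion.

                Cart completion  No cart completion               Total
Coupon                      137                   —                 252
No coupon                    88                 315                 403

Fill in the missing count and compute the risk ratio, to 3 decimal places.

2.490

The missing cell is in the exposed row: 252 − 137 = 115.
So a = 137, b = 115, c = 88, d = 315.
RR = [a/(a+b)] / [c/(c+d)] = (137/252) / (88/403) = 0.54365/0.21836 = 2.48967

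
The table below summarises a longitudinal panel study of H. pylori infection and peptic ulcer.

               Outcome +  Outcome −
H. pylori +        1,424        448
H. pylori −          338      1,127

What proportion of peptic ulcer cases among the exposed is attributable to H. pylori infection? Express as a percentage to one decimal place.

Cells: a = 1424, b = 448, c = 338, d = 1127.
Risk in exposed = 1424/1872 = 0.76068; risk in unexposed = 338/1465 = 0.23072.
RR = 0.76068/0.23072 = 3.29705
AR% = (RR − 1)/RR × 100 = (3.29705 − 1)/3.29705 × 100 = 69.6698%

69.7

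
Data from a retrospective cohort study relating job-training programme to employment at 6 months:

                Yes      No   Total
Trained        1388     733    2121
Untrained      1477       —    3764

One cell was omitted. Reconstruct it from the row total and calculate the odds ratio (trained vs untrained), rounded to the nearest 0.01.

The missing cell is in the unexposed row: 3764 − 1477 = 2287.
So a = 1388, b = 733, c = 1477, d = 2287.
OR = (a·d)/(b·c) = (1388 × 2287) / (733 × 1477) = 3174356 / 1082641 = 2.93205

2.93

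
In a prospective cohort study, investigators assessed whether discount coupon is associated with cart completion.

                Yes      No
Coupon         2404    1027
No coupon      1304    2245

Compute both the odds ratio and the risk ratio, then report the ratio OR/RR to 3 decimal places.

2.113

Cells: a = 2404, b = 1027, c = 1304, d = 2245.
OR = (2404·2245)/(1027·1304) = 5396980/1339208 = 4.02998
Risk in exposed = 2404/3431 = 0.70067; risk in unexposed = 1304/3549 = 0.36743; RR = 1.90696
OR/RR = 4.02998 / 1.90696 = 2.11330
The outcome is not rare, so the OR lies further from 1 than the RR.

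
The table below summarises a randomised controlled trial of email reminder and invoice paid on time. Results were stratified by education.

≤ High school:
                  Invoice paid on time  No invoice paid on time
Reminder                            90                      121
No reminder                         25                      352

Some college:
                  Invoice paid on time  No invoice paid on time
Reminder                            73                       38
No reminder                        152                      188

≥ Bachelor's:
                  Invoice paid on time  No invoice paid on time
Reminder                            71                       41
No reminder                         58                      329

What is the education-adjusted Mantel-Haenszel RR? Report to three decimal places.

RR_MH = Σ(aᵢ·n₀ᵢ/nᵢ) / Σ(cᵢ·n₁ᵢ/nᵢ), with n₁ᵢ = aᵢ+bᵢ (exposed), n₀ᵢ = cᵢ+dᵢ (unexposed), nᵢ = n₁ᵢ+n₀ᵢ.
Stratum 1 (≤ High school): n₁ = 211, n₀ = 377, n = 588; a·n₀/n = 90·377/588 = 57.7041; c·n₁/n = 25·211/588 = 8.9711
Stratum 2 (Some college): n₁ = 111, n₀ = 340, n = 451; a·n₀/n = 73·340/451 = 55.0333; c·n₁/n = 152·111/451 = 37.4102
Stratum 3 (≥ Bachelor's): n₁ = 112, n₀ = 387, n = 499; a·n₀/n = 71·387/499 = 55.0641; c·n₁/n = 58·112/499 = 13.0180
RR_MH = (57.7041 + 55.0333 + 55.0641) / (8.9711 + 37.4102 + 13.0180) = 167.8015 / 59.3993 = 2.82497

2.825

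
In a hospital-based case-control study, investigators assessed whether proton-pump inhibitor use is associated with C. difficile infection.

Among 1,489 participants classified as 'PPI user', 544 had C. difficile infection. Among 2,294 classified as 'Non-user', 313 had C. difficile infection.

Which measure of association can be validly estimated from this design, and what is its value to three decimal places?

From the description: a = 544, b = 945, c = 313, d = 1981.
This is a hospital-based case-control study: participants were sampled on outcome status, so risks in the source population cannot be estimated directly — relative risk is not valid here. The odds ratio is the appropriate measure.
OR = (a·d)/(b·c) = (544 × 1981) / (945 × 313) = 1077664 / 295785 = 3.64340

3.643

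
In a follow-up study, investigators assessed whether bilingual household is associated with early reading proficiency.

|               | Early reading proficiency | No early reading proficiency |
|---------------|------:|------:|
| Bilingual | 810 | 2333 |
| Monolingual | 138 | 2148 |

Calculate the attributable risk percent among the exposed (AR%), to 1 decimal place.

76.6

Cells: a = 810, b = 2333, c = 138, d = 2148.
Risk in exposed = 810/3143 = 0.25772; risk in unexposed = 138/2286 = 0.06037.
RR = 0.25772/0.06037 = 4.26911
AR% = (RR − 1)/RR × 100 = (4.26911 − 1)/4.26911 × 100 = 76.5759%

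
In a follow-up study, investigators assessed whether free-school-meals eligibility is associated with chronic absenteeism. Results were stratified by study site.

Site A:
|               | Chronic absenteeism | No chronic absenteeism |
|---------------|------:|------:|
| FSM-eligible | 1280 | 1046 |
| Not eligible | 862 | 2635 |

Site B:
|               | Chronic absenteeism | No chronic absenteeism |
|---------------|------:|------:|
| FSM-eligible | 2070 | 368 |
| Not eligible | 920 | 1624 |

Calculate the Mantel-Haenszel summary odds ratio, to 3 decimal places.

OR_MH = Σ(aᵢdᵢ/nᵢ) / Σ(bᵢcᵢ/nᵢ), where nᵢ is the stratum total.
Stratum 1 (Site A): n = 5823; a·d/n = 1280·2635/5823 = 579.2203; b·c/n = 1046·862/5823 = 154.8432
Stratum 2 (Site B): n = 4982; a·d/n = 2070·1624/4982 = 674.7652; b·c/n = 368·920/4982 = 67.9566
OR_MH = (579.2203 + 674.7652) / (154.8432 + 67.9566) = 1253.9855 / 222.7999 = 5.62830

5.628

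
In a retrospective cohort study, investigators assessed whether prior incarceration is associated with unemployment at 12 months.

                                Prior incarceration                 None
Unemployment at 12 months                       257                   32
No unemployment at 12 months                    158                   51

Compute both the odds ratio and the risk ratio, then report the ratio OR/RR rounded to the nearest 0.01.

Reading the table with exposure as columns: a = 257 (Prior incarceration, case), b = 158 (Prior incarceration, non-case), c = 32 (None, case), d = 51.
OR = (257·51)/(158·32) = 13107/5056 = 2.59237
Risk in exposed = 257/415 = 0.61928; risk in unexposed = 32/83 = 0.38554; RR = 1.60625
OR/RR = 2.59237 / 1.60625 = 1.61392
The outcome is not rare, so the OR lies further from 1 than the RR.

1.61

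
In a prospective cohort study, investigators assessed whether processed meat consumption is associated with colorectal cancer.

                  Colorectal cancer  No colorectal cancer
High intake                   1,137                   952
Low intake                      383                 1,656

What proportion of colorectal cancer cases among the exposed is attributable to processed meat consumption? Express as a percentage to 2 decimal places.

Cells: a = 1137, b = 952, c = 383, d = 1656.
Risk in exposed = 1137/2089 = 0.54428; risk in unexposed = 383/2039 = 0.18784.
RR = 0.54428/0.18784 = 2.89761
AR% = (RR − 1)/RR × 100 = (2.89761 − 1)/2.89761 × 100 = 65.4888%

65.49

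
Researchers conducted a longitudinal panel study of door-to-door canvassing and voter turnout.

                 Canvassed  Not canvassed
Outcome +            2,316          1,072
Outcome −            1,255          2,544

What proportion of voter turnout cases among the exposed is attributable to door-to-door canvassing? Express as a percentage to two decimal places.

54.29

Reading the table with exposure as columns: a = 2316 (Canvassed, case), b = 1255 (Canvassed, non-case), c = 1072 (Not canvassed, case), d = 2544.
Risk in exposed = 2316/3571 = 0.64856; risk in unexposed = 1072/3616 = 0.29646.
RR = 0.64856/0.29646 = 2.18767
AR% = (RR − 1)/RR × 100 = (2.18767 − 1)/2.18767 × 100 = 54.2893%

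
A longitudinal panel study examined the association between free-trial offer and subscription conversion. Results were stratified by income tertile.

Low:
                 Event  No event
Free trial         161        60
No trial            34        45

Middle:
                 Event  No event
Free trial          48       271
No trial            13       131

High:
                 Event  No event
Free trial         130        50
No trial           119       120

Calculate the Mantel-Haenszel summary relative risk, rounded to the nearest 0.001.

1.545

RR_MH = Σ(aᵢ·n₀ᵢ/nᵢ) / Σ(cᵢ·n₁ᵢ/nᵢ), with n₁ᵢ = aᵢ+bᵢ (exposed), n₀ᵢ = cᵢ+dᵢ (unexposed), nᵢ = n₁ᵢ+n₀ᵢ.
Stratum 1 (Low): n₁ = 221, n₀ = 79, n = 300; a·n₀/n = 161·79/300 = 42.3967; c·n₁/n = 34·221/300 = 25.0467
Stratum 2 (Middle): n₁ = 319, n₀ = 144, n = 463; a·n₀/n = 48·144/463 = 14.9287; c·n₁/n = 13·319/463 = 8.9568
Stratum 3 (High): n₁ = 180, n₀ = 239, n = 419; a·n₀/n = 130·239/419 = 74.1527; c·n₁/n = 119·180/419 = 51.1217
RR_MH = (42.3967 + 14.9287 + 74.1527) / (25.0467 + 8.9568 + 51.1217) = 131.4781 / 85.1252 = 1.54453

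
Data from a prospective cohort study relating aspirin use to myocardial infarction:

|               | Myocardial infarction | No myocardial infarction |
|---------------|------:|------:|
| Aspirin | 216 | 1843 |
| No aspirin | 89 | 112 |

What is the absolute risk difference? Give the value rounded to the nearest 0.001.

-0.338

Cells: a = 216, b = 1843, c = 89, d = 112.
Risk in exposed = 216/2059 = 0.104905; risk in unexposed = 89/201 = 0.442786.
Risk difference = 0.104905 − 0.442786 = -0.337881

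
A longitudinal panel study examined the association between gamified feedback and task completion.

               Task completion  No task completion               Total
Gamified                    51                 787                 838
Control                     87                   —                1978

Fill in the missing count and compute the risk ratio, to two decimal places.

1.38

The missing cell is in the unexposed row: 1978 − 87 = 1891.
So a = 51, b = 787, c = 87, d = 1891.
RR = [a/(a+b)] / [c/(c+d)] = (51/838) / (87/1978) = 0.06086/0.04398 = 1.38367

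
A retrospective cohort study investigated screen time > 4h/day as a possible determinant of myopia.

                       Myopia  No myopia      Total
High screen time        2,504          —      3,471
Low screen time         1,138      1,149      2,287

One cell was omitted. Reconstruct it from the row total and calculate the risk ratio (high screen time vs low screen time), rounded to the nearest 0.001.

1.450

The missing cell is in the exposed row: 3471 − 2504 = 967.
So a = 2504, b = 967, c = 1138, d = 1149.
RR = [a/(a+b)] / [c/(c+d)] = (2504/3471) / (1138/2287) = 0.72141/0.49760 = 1.44979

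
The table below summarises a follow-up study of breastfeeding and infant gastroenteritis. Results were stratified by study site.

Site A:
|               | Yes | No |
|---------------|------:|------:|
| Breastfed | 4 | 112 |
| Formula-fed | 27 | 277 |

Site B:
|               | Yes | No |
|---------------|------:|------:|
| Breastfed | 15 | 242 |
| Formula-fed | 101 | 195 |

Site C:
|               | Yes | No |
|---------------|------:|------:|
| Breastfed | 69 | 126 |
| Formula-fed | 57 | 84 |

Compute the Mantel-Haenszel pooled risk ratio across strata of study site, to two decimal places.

0.46

RR_MH = Σ(aᵢ·n₀ᵢ/nᵢ) / Σ(cᵢ·n₁ᵢ/nᵢ), with n₁ᵢ = aᵢ+bᵢ (exposed), n₀ᵢ = cᵢ+dᵢ (unexposed), nᵢ = n₁ᵢ+n₀ᵢ.
Stratum 1 (Site A): n₁ = 116, n₀ = 304, n = 420; a·n₀/n = 4·304/420 = 2.8952; c·n₁/n = 27·116/420 = 7.4571
Stratum 2 (Site B): n₁ = 257, n₀ = 296, n = 553; a·n₀/n = 15·296/553 = 8.0289; c·n₁/n = 101·257/553 = 46.9385
Stratum 3 (Site C): n₁ = 195, n₀ = 141, n = 336; a·n₀/n = 69·141/336 = 28.9554; c·n₁/n = 57·195/336 = 33.0804
RR_MH = (2.8952 + 8.0289 + 28.9554) / (7.4571 + 46.9385 + 33.0804) = 39.8795 / 87.4760 = 0.45589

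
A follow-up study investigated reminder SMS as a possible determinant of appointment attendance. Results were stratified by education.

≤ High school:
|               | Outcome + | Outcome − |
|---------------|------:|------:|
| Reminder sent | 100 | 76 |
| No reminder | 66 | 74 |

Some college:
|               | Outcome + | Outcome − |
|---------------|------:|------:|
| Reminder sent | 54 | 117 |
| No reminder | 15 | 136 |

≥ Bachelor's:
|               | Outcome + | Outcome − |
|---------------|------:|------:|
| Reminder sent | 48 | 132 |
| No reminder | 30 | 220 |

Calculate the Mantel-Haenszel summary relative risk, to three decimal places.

1.703

RR_MH = Σ(aᵢ·n₀ᵢ/nᵢ) / Σ(cᵢ·n₁ᵢ/nᵢ), with n₁ᵢ = aᵢ+bᵢ (exposed), n₀ᵢ = cᵢ+dᵢ (unexposed), nᵢ = n₁ᵢ+n₀ᵢ.
Stratum 1 (≤ High school): n₁ = 176, n₀ = 140, n = 316; a·n₀/n = 100·140/316 = 44.3038; c·n₁/n = 66·176/316 = 36.7595
Stratum 2 (Some college): n₁ = 171, n₀ = 151, n = 322; a·n₀/n = 54·151/322 = 25.3230; c·n₁/n = 15·171/322 = 7.9658
Stratum 3 (≥ Bachelor's): n₁ = 180, n₀ = 250, n = 430; a·n₀/n = 48·250/430 = 27.9070; c·n₁/n = 30·180/430 = 12.5581
RR_MH = (44.3038 + 25.3230 + 27.9070) / (36.7595 + 7.9658 + 12.5581) = 97.5338 / 57.2835 = 1.70265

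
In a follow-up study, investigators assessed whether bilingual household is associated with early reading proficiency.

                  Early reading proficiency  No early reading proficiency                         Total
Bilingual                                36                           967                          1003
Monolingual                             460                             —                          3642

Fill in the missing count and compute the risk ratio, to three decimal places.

0.284

The missing cell is in the unexposed row: 3642 − 460 = 3182.
So a = 36, b = 967, c = 460, d = 3182.
RR = [a/(a+b)] / [c/(c+d)] = (36/1003) / (460/3642) = 0.03589/0.12630 = 0.28417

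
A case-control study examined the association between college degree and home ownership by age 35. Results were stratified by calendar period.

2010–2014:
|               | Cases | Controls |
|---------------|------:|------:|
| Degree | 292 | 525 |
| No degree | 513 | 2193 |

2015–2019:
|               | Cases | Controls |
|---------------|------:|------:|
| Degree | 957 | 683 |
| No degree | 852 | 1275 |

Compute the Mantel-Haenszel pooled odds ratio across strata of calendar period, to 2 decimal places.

2.19

OR_MH = Σ(aᵢdᵢ/nᵢ) / Σ(bᵢcᵢ/nᵢ), where nᵢ is the stratum total.
Stratum 1 (2010–2014): n = 3523; a·d/n = 292·2193/3523 = 181.7644; b·c/n = 525·513/3523 = 76.4476
Stratum 2 (2015–2019): n = 3767; a·d/n = 957·1275/3767 = 323.9116; b·c/n = 683·852/3767 = 154.4773
OR_MH = (181.7644 + 323.9116) / (76.4476 + 154.4773) = 505.6760 / 230.9249 = 2.18979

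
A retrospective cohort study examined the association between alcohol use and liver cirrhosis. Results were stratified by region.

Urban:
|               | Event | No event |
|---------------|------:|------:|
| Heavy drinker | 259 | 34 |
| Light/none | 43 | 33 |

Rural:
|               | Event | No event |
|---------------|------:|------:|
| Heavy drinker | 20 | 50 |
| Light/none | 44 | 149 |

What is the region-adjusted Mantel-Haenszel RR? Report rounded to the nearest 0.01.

1.48

RR_MH = Σ(aᵢ·n₀ᵢ/nᵢ) / Σ(cᵢ·n₁ᵢ/nᵢ), with n₁ᵢ = aᵢ+bᵢ (exposed), n₀ᵢ = cᵢ+dᵢ (unexposed), nᵢ = n₁ᵢ+n₀ᵢ.
Stratum 1 (Urban): n₁ = 293, n₀ = 76, n = 369; a·n₀/n = 259·76/369 = 53.3442; c·n₁/n = 43·293/369 = 34.1436
Stratum 2 (Rural): n₁ = 70, n₀ = 193, n = 263; a·n₀/n = 20·193/263 = 14.6768; c·n₁/n = 44·70/263 = 11.7110
RR_MH = (53.3442 + 14.6768) / (34.1436 + 11.7110) = 68.0210 / 45.8547 = 1.48340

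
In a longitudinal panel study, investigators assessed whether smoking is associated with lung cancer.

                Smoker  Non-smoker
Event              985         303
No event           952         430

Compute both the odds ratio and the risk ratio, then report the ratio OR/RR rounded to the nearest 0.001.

Reading the table with exposure as columns: a = 985 (Smoker, case), b = 952 (Smoker, non-case), c = 303 (Non-smoker, case), d = 430.
OR = (985·430)/(952·303) = 423550/288456 = 1.46833
Risk in exposed = 985/1937 = 0.50852; risk in unexposed = 303/733 = 0.41337; RR = 1.23018
OR/RR = 1.46833 / 1.23018 = 1.19360
The outcome is not rare, so the OR lies further from 1 than the RR.

1.194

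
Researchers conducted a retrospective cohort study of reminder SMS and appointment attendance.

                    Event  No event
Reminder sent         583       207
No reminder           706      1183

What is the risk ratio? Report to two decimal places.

1.97

Cells: a = 583, b = 207, c = 706, d = 1183.
Risk in exposed = 583/790 = 0.73797; risk in unexposed = 706/1889 = 0.37374.
RR = 0.73797 / 0.37374 = 1.97455
The risk among the exposed is 1.97 times that among the unexposed.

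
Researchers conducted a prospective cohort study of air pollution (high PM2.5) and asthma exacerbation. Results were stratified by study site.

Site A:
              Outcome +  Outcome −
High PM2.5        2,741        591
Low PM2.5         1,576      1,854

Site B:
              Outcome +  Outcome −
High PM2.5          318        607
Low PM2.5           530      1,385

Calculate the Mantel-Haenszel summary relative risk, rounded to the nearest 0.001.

1.691

RR_MH = Σ(aᵢ·n₀ᵢ/nᵢ) / Σ(cᵢ·n₁ᵢ/nᵢ), with n₁ᵢ = aᵢ+bᵢ (exposed), n₀ᵢ = cᵢ+dᵢ (unexposed), nᵢ = n₁ᵢ+n₀ᵢ.
Stratum 1 (Site A): n₁ = 3332, n₀ = 3430, n = 6762; a·n₀/n = 2741·3430/6762 = 1390.3623; c·n₁/n = 1576·3332/6762 = 776.5797
Stratum 2 (Site B): n₁ = 925, n₀ = 1915, n = 2840; a·n₀/n = 318·1915/2840 = 214.4261; c·n₁/n = 530·925/2840 = 172.6232
RR_MH = (1390.3623 + 214.4261) / (776.5797 + 172.6232) = 1604.7884 / 949.2029 = 1.69067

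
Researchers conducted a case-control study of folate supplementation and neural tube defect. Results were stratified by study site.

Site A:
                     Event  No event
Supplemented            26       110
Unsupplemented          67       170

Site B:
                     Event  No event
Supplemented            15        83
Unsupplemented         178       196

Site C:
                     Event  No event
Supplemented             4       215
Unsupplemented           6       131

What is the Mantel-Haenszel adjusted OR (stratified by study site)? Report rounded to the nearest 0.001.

OR_MH = Σ(aᵢdᵢ/nᵢ) / Σ(bᵢcᵢ/nᵢ), where nᵢ is the stratum total.
Stratum 1 (Site A): n = 373; a·d/n = 26·170/373 = 11.8499; b·c/n = 110·67/373 = 19.7587
Stratum 2 (Site B): n = 472; a·d/n = 15·196/472 = 6.2288; b·c/n = 83·178/472 = 31.3008
Stratum 3 (Site C): n = 356; a·d/n = 4·131/356 = 1.4719; b·c/n = 215·6/356 = 3.6236
OR_MH = (11.8499 + 6.2288 + 1.4719) / (19.7587 + 31.3008 + 3.6236) = 19.5506 / 54.6832 = 0.35752

0.358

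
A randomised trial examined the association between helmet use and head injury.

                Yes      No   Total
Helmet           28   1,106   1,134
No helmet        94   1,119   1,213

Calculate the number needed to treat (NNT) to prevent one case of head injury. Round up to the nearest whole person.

Risk in treated group = 28/1134 = 0.02469; risk in control = 94/1213 = 0.07749.
Absolute risk reduction = 0.07749 − 0.02469 = 0.05280
NNT = 1 / ARR = 1 / 0.05280 = 18.939 → round up → 19

19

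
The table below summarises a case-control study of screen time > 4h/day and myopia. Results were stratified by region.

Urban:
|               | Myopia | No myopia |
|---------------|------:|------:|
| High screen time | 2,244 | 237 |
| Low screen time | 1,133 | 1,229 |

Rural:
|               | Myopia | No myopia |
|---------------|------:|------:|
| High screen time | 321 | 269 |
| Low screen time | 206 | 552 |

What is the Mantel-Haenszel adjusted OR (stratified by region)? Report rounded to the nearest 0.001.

7.259

OR_MH = Σ(aᵢdᵢ/nᵢ) / Σ(bᵢcᵢ/nᵢ), where nᵢ is the stratum total.
Stratum 1 (Urban): n = 4843; a·d/n = 2244·1229/4843 = 569.4561; b·c/n = 237·1133/4843 = 55.4452
Stratum 2 (Rural): n = 1348; a·d/n = 321·552/1348 = 131.4481; b·c/n = 269·206/1348 = 41.1083
OR_MH = (569.4561 + 131.4481) / (55.4452 + 41.1083) = 700.9042 / 96.5535 = 7.25923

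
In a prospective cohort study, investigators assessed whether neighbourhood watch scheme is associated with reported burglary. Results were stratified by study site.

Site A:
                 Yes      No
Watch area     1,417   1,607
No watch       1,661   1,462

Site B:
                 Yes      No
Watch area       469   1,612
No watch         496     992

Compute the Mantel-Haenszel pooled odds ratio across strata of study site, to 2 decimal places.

OR_MH = Σ(aᵢdᵢ/nᵢ) / Σ(bᵢcᵢ/nᵢ), where nᵢ is the stratum total.
Stratum 1 (Site A): n = 6147; a·d/n = 1417·1462/6147 = 337.0187; b·c/n = 1607·1661/6147 = 434.2325
Stratum 2 (Site B): n = 3569; a·d/n = 469·992/3569 = 130.3581; b·c/n = 1612·496/3569 = 224.0269
OR_MH = (337.0187 + 130.3581) / (434.2325 + 224.0269) = 467.3768 / 658.2594 = 0.71002

0.71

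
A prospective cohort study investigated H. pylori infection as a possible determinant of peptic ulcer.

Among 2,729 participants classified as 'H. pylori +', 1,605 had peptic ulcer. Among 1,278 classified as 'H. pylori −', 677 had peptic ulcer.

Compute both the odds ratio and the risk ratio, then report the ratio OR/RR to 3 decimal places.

From the description: a = 1605, b = 1124, c = 677, d = 601.
OR = (1605·601)/(1124·677) = 964605/760948 = 1.26764
Risk in exposed = 1605/2729 = 0.58813; risk in unexposed = 677/1278 = 0.52973; RR = 1.11023
OR/RR = 1.26764 / 1.11023 = 1.14178
The outcome is not rare, so the OR lies further from 1 than the RR.

1.142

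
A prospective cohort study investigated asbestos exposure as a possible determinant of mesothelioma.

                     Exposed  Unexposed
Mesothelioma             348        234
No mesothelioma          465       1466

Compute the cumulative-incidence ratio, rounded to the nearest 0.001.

Reading the table with exposure as columns: a = 348 (Exposed, case), b = 465 (Exposed, non-case), c = 234 (Unexposed, case), d = 1466.
Risk in exposed = 348/813 = 0.42804; risk in unexposed = 234/1700 = 0.13765.
RR = 0.42804 / 0.13765 = 3.10972
The risk among the exposed is 3.11 times that among the unexposed.

3.110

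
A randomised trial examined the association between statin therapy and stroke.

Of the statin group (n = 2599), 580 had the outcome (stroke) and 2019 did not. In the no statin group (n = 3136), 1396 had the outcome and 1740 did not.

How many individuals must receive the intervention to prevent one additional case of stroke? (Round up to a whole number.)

5

Risk in treated group = 580/2599 = 0.22316; risk in control = 1396/3136 = 0.44515.
Absolute risk reduction = 0.44515 − 0.22316 = 0.22199
NNT = 1 / ARR = 1 / 0.22199 = 4.505 → round up → 5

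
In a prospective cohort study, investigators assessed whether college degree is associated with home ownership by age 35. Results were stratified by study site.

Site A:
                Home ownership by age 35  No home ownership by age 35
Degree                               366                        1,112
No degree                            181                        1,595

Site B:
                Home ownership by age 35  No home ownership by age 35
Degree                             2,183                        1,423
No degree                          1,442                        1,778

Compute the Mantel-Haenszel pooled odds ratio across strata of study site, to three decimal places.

OR_MH = Σ(aᵢdᵢ/nᵢ) / Σ(bᵢcᵢ/nᵢ), where nᵢ is the stratum total.
Stratum 1 (Site A): n = 3254; a·d/n = 366·1595/3254 = 179.4007; b·c/n = 1112·181/3254 = 61.8537
Stratum 2 (Site B): n = 6826; a·d/n = 2183·1778/6826 = 568.6162; b·c/n = 1423·1442/6826 = 300.6103
OR_MH = (179.4007 + 568.6162) / (61.8537 + 300.6103) = 748.0169 / 362.4640 = 2.06370

2.064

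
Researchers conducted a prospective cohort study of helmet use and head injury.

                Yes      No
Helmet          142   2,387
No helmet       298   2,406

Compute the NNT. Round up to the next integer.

Risk in treated group = 142/2529 = 0.05615; risk in control = 298/2704 = 0.11021.
Absolute risk reduction = 0.11021 − 0.05615 = 0.05406
NNT = 1 / ARR = 1 / 0.05406 = 18.499 → round up → 19

19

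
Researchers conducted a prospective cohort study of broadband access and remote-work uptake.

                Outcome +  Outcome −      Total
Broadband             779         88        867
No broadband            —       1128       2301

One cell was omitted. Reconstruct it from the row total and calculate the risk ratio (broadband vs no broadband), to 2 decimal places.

The missing cell is in the unexposed row: 2301 − 1128 = 1173.
So a = 779, b = 88, c = 1173, d = 1128.
RR = [a/(a+b)] / [c/(c+d)] = (779/867) / (1173/2301) = 0.89850/0.50978 = 1.76253

1.76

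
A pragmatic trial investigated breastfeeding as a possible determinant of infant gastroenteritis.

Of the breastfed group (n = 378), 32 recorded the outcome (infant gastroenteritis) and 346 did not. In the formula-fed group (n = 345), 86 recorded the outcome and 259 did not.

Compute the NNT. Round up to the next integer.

7

Risk in treated group = 32/378 = 0.08466; risk in control = 86/345 = 0.24928.
Absolute risk reduction = 0.24928 − 0.08466 = 0.16462
NNT = 1 / ARR = 1 / 0.16462 = 6.075 → round up → 7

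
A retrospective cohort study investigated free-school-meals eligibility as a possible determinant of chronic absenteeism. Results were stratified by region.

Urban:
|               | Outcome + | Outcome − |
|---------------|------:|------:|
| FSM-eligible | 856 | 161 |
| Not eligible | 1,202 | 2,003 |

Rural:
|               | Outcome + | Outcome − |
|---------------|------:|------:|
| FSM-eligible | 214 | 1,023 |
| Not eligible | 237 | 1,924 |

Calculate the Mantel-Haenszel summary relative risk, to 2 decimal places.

2.09

RR_MH = Σ(aᵢ·n₀ᵢ/nᵢ) / Σ(cᵢ·n₁ᵢ/nᵢ), with n₁ᵢ = aᵢ+bᵢ (exposed), n₀ᵢ = cᵢ+dᵢ (unexposed), nᵢ = n₁ᵢ+n₀ᵢ.
Stratum 1 (Urban): n₁ = 1017, n₀ = 3205, n = 4222; a·n₀/n = 856·3205/4222 = 649.8058; c·n₁/n = 1202·1017/4222 = 289.5391
Stratum 2 (Rural): n₁ = 1237, n₀ = 2161, n = 3398; a·n₀/n = 214·2161/3398 = 136.0959; c·n₁/n = 237·1237/3398 = 86.2769
RR_MH = (649.8058 + 136.0959) / (289.5391 + 86.2769) = 785.9017 / 375.8160 = 2.09119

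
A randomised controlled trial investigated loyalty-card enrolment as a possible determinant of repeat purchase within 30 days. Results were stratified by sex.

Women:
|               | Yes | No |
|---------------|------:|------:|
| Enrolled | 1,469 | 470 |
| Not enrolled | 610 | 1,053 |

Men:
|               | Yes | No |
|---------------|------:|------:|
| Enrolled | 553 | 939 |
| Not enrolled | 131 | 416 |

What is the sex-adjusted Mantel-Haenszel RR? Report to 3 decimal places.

1.948

RR_MH = Σ(aᵢ·n₀ᵢ/nᵢ) / Σ(cᵢ·n₁ᵢ/nᵢ), with n₁ᵢ = aᵢ+bᵢ (exposed), n₀ᵢ = cᵢ+dᵢ (unexposed), nᵢ = n₁ᵢ+n₀ᵢ.
Stratum 1 (Women): n₁ = 1939, n₀ = 1663, n = 3602; a·n₀/n = 1469·1663/3602 = 678.2196; c·n₁/n = 610·1939/3602 = 328.3703
Stratum 2 (Men): n₁ = 1492, n₀ = 547, n = 2039; a·n₀/n = 553·547/2039 = 148.3526; c·n₁/n = 131·1492/2039 = 95.8568
RR_MH = (678.2196 + 148.3526) / (328.3703 + 95.8568) = 826.5722 / 424.2271 = 1.94842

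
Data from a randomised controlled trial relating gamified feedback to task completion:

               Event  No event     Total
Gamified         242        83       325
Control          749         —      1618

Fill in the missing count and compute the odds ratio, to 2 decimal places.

3.38

The missing cell is in the unexposed row: 1618 − 749 = 869.
So a = 242, b = 83, c = 749, d = 869.
OR = (a·d)/(b·c) = (242 × 869) / (83 × 749) = 210298 / 62167 = 3.38279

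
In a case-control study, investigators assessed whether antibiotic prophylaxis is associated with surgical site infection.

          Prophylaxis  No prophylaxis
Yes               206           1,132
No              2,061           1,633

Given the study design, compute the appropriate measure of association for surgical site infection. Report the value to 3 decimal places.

0.144

Reading the table with exposure as columns: a = 206 (Prophylaxis, case), b = 2061 (Prophylaxis, non-case), c = 1132 (No prophylaxis, case), d = 1633.
This is a case-control study: participants were sampled on outcome status, so risks in the source population cannot be estimated directly — relative risk is not valid here. The odds ratio is the appropriate measure.
OR = (a·d)/(b·c) = (206 × 1633) / (2061 × 1132) = 336398 / 2333052 = 0.14419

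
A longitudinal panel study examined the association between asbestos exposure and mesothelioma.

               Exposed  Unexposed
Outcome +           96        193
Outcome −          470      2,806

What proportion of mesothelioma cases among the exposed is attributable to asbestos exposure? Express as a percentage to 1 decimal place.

62.1

Reading the table with exposure as columns: a = 96 (Exposed, case), b = 470 (Exposed, non-case), c = 193 (Unexposed, case), d = 2806.
Risk in exposed = 96/566 = 0.16961; risk in unexposed = 193/2999 = 0.06435.
RR = 0.16961/0.06435 = 2.63557
AR% = (RR − 1)/RR × 100 = (2.63557 − 1)/2.63557 × 100 = 62.0575%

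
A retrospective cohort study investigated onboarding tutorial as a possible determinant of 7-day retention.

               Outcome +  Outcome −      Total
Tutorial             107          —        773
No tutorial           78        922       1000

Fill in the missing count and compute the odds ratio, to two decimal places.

1.90

The missing cell is in the exposed row: 773 − 107 = 666.
So a = 107, b = 666, c = 78, d = 922.
OR = (a·d)/(b·c) = (107 × 922) / (666 × 78) = 98654 / 51948 = 1.89909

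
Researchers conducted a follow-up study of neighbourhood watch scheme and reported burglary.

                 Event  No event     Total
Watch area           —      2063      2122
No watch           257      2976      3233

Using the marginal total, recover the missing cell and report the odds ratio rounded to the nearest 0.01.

0.33

The missing cell is in the exposed row: 2122 − 2063 = 59.
So a = 59, b = 2063, c = 257, d = 2976.
OR = (a·d)/(b·c) = (59 × 2976) / (2063 × 257) = 175584 / 530191 = 0.33117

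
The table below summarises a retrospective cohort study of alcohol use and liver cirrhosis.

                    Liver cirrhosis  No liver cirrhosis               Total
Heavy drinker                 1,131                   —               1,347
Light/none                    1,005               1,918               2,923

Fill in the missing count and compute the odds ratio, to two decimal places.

9.99

The missing cell is in the exposed row: 1347 − 1131 = 216.
So a = 1131, b = 216, c = 1005, d = 1918.
OR = (a·d)/(b·c) = (1131 × 1918) / (216 × 1005) = 2169258 / 217080 = 9.99290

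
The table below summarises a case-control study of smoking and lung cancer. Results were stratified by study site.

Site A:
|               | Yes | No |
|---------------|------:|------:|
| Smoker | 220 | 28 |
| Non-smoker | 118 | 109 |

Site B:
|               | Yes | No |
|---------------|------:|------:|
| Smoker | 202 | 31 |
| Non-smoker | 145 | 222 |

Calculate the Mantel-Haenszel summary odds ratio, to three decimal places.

8.668

OR_MH = Σ(aᵢdᵢ/nᵢ) / Σ(bᵢcᵢ/nᵢ), where nᵢ is the stratum total.
Stratum 1 (Site A): n = 475; a·d/n = 220·109/475 = 50.4842; b·c/n = 28·118/475 = 6.9558
Stratum 2 (Site B): n = 600; a·d/n = 202·222/600 = 74.7400; b·c/n = 31·145/600 = 7.4917
OR_MH = (50.4842 + 74.7400) / (6.9558 + 7.4917) = 125.2242 / 14.4475 = 8.66756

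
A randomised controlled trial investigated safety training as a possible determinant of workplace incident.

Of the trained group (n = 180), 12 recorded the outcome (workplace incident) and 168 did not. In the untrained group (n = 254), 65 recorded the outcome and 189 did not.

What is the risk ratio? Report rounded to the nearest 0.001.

From the description: a = 12, b = 168, c = 65, d = 189.
Risk in exposed = 12/180 = 0.06667; risk in unexposed = 65/254 = 0.25591.
RR = 0.06667 / 0.25591 = 0.26051
The risk is 74% lower among the exposed than among the unexposed.

0.261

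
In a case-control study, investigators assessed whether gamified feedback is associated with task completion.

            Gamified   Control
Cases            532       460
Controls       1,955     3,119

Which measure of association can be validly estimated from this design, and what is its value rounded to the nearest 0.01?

Reading the table with exposure as columns: a = 532 (Gamified, case), b = 1955 (Gamified, non-case), c = 460 (Control, case), d = 3119.
This is a case-control study: participants were sampled on outcome status, so risks in the source population cannot be estimated directly — relative risk is not valid here. The odds ratio is the appropriate measure.
OR = (a·d)/(b·c) = (532 × 3119) / (1955 × 460) = 1659308 / 899300 = 1.84511

1.85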